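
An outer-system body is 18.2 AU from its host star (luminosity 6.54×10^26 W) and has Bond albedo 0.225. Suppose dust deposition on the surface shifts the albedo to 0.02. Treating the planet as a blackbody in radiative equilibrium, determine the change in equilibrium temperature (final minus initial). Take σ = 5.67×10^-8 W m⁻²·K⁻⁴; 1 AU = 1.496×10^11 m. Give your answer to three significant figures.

4.23 K

d = 18.2 × 1.496×10^11 m = 2.723×10^12 m.
Spreading L over a sphere of radius d: S = 6.54×10^26/(4π·2.72×10^12²) = 7.020 W m⁻².
Before: T₁ = [7.020·0.775/(4σ)]^(1/4) = 69.99 K.
After:  T₂ = [7.020·0.98/(4σ)]^(1/4) = 74.21 K.
ΔT = T₂ − T₁ = 4.229 K.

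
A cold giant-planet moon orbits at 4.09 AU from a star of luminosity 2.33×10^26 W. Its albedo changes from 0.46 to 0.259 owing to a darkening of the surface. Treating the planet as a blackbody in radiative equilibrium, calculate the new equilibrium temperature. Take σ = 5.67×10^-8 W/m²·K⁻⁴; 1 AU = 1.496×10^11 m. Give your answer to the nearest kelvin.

113 kelvin

Orbital distance: d = 4.09 AU = 6.119×10^11 m.
Spreading L over a sphere of radius d: S = 2.33×10^26/(4π·6.12×10^11²) = 49.53 W/m².
With the new albedo, S(1−α₂)/4 = 9.175 W/m², so T₂ = 112.8 K.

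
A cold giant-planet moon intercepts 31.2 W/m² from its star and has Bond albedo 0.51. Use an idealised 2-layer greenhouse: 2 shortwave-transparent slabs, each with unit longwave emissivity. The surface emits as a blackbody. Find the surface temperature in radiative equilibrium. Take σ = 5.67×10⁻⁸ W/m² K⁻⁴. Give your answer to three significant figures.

119 K

The effective emission temperature is T_e = [S(1−α)/(4σ)]^¼ = 90.61 K.
With N = 2 opaque layers, T_s = (N+1)^(1/4)·T_e = 3^(1/4)·90.61 = 119.2 K.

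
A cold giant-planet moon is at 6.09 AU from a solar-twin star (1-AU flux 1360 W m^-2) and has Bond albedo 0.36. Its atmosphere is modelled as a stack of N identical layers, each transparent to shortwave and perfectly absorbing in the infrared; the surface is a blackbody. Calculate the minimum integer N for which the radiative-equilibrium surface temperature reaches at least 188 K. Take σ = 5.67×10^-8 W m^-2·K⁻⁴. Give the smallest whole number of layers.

12

Irradiance scales as 1/d², so S = 1360 W m^-2 × (1/6.09)² = 36.67 W m^-2.
The effective emission temperature is T_e = [S(1−α)/(4σ)]^¼ = 100.9 K.
Need (N+1)T_e⁴ ≥ T_s⁴, i.e. N+1 ≥ (188/100.9)⁴ = 12.072.
So N ≥ 11.072; the smallest integer is N = 12.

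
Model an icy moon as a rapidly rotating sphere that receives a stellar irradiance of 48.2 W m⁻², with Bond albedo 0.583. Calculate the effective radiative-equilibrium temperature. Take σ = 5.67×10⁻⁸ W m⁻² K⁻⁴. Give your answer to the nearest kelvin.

Averaging over the sphere, the absorbed flux is S(1−α)/4 = 5.025 W m⁻².
In equilibrium σT⁴ equals this, so T = 97.03 K.

97 K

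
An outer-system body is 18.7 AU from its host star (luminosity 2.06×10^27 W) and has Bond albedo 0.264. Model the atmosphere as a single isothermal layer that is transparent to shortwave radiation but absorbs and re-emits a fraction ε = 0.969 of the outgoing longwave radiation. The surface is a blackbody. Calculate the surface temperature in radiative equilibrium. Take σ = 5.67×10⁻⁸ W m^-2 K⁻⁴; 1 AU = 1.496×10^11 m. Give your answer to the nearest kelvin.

107 kelvin

Orbital distance: d = 18.7 AU = 2.798×10^12 m.
Flux at the orbit: S = L/(4πd²) = 2.06×10^27/(4π·(2.80×10^12)²) = 20.95 W m^-2.
The planet radiates to space at T_e = [S(1−α)/(4σ)]^(1/4) = 90.80 K.
For a single slab of emissivity ε, T_s⁴ = 2T_e⁴/(2−ε); thus T_s = 90.80·(1.94)^(1/4) = 107.2 K.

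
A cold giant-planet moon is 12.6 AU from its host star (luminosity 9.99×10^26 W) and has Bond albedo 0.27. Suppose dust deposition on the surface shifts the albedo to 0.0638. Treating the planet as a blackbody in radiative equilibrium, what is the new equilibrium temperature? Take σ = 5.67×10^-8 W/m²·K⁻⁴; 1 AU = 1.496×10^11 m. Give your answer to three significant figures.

d = 12.6 × 1.496×10^11 m = 1.885×10^12 m.
Spreading L over a sphere of radius d: S = 9.99×10^26/(4π·1.88×10^12²) = 22.37 W/m².
With the new albedo, S(1−α₂)/4 = 5.237 W/m², so T₂ = 98.03 K.

98.0 K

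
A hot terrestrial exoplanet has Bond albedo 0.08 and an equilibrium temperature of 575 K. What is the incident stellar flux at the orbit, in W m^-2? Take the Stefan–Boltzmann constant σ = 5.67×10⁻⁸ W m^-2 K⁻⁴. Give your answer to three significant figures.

Invert the energy balance for S: S = 4σT⁴/(1−α).
The emitted flux is σT⁴ = 6198 W m^-2.
So S = 4×6198/(1−0.08) = 26950 W m^-2.

26900 W m^-2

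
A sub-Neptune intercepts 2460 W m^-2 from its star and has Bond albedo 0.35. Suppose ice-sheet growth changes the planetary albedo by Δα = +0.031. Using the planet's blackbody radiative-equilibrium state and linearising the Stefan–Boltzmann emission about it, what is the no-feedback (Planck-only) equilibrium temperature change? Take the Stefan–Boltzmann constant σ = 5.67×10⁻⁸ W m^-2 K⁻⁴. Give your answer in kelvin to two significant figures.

Reference equilibrium: T_e = [S(1−α)/(4σ)]^(1/4) = 289.8 K.
ΔF = −(S/4)Δα = −(2460/4)×(+0.031) = -19.07 W m^-2.
Planck response: λ_P = 4σT_e³ = 4·5.67×10⁻⁸·(289.8)³ = 5.518 W m^-2/K.
ΔT₀ = ΔF/λ_P = -19.07/5.518 = -3.45 K.

-3.5 K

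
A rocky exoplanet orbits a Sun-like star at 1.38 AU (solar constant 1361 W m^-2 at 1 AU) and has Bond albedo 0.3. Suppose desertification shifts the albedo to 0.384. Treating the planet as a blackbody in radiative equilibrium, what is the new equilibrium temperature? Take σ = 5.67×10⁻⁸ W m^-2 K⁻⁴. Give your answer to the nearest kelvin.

210 K

By the inverse-square law, S = 1361/1.38² = 714.7 W m^-2.
T₂ = [S(1−α₂)/(4σ)]^(1/4) = [714.7·0.616/(4σ)]^(1/4) = 209.9 K.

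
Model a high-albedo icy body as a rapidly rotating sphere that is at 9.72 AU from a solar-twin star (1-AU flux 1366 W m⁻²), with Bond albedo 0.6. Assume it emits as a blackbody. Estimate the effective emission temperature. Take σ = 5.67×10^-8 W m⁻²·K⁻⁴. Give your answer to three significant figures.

71.1 K

By the inverse-square law, S = 1366/9.72² = 14.46 W m⁻².
The planet absorbs (1−α)S over its disc πR² and re-emits over 4πR², so the mean absorbed flux is (1−0.6)·14.46/4 = 1.446 W m⁻².
Balancing against σT⁴: T = (1.446/5.67×10⁻⁸)^(1/4) = 71.06 K.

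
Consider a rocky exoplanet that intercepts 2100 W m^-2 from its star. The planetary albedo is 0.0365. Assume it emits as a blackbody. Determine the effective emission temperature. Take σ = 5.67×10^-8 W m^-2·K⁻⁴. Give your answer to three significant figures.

307 kelvin

Absorbed flux (global mean): S(1−α)/4 = 2100·0.964/4 = 505.8 W m^-2.
Set σT⁴ = 505.8 → T = (505.8/σ)^(1/4) = 307.3 K.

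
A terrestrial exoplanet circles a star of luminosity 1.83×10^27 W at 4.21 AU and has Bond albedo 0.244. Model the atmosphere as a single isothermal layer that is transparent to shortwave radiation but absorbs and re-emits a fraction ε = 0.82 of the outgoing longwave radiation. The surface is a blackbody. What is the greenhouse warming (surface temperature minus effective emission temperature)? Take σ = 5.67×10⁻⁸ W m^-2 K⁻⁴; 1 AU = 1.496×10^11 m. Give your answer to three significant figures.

26.4 K

d = 4.21 × 1.496×10^11 m = 6.298×10^11 m.
S = L/(4πd²) = 367.1 W m^-2.
At the top of the atmosphere, σT_e⁴ = S(1−α)/4 = 69.39 W m^-2, giving T_e = 187.0 K.
The surface balance (absorbed SW + ε·downward IR = σT_s⁴) with T_a⁴ = T_s⁴/2 reduces to T_s = T_e·[2/(2−ε)]^¼ = 213.4 K.
Greenhouse warming: T_s − T_e = 26.37 K.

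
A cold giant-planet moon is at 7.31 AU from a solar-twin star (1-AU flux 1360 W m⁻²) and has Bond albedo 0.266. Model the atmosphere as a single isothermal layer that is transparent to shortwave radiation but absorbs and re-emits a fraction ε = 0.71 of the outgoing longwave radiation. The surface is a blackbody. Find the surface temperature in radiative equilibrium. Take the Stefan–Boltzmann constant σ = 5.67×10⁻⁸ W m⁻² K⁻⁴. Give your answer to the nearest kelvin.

106 K

By the inverse-square law, S = 1360/7.31² = 25.45 W m⁻².
The planet radiates to space at T_e = [S(1−α)/(4σ)]^(1/4) = 95.27 K.
Surface balance with a leaky layer gives σT_s⁴ = σT_e⁴·2/(2−ε), so T_s = T_e·[2/(2−0.71)]^(1/4) = 106.3 K.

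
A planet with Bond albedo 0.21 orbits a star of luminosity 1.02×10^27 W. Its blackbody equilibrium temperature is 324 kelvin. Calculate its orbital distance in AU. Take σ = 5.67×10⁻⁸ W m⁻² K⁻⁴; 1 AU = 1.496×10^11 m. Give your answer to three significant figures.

1.07 AU

Required flux: S = 4σT⁴/(1−α) = 3164 W m⁻².
Then d = [L/(4πS)]^(1/2) = 1.602×10^11 m, i.e. 1.071 AU.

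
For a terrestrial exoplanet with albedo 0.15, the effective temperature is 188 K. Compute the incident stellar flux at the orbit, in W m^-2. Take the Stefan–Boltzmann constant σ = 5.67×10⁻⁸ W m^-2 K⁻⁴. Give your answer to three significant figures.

333 W m^-2

Invert the energy balance for S: S = 4σT⁴/(1−α).
σT⁴ = 5.67×10⁻⁸·(188)⁴ = 70.83 W m^-2.
S = 4·70.83/0.85 = 333.3 W m^-2.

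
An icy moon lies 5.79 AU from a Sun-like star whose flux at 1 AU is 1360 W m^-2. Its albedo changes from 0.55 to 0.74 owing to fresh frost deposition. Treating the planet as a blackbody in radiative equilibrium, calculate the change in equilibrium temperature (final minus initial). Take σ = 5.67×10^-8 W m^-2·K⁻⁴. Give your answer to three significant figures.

-12.1 K

By the inverse-square law, S = 1360/5.79² = 40.57 W m^-2.
Before: T₁ = [40.57·0.45/(4σ)]^(1/4) = 94.72 K.
Final:   T₂ = [S(1−0.74)/(4σ)]^(1/4) = 82.58 K.
Change: 82.58 − 94.72 = -12.14 K.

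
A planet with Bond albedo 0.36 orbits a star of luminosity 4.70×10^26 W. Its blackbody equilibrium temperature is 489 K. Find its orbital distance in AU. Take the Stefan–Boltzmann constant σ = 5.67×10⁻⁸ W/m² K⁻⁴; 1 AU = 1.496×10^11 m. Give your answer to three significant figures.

Energy balance gives S = 4σT⁴/(1−α) = 20260 W/m².
S = L/(4πd²) → d = √(L/4πS) = √(4.70×10^26/(4π·20260)) = 4.296×10^10 m = 0.2872 AU.

0.287 AU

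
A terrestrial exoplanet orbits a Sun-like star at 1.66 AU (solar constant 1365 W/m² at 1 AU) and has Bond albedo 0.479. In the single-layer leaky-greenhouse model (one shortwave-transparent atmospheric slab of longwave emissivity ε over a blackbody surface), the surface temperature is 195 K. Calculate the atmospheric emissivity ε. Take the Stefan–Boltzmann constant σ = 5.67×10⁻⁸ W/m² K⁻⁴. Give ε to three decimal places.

0.426

By the inverse-square law, S = 1365/1.66² = 495.4 W/m².
TOA balance gives T_e = 183.7 K.
Since (2−ε)/2 = (T_e/T_s)⁴ = 0.7870, ε = 0.4260.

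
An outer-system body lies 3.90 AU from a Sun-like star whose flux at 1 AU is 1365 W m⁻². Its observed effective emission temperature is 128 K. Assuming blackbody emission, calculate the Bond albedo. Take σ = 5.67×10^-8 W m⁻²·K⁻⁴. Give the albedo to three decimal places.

0.322

By the inverse-square law, S = 1365/3.90² = 89.74 W m⁻².
Rearranging the radiative balance, α = 1 − 4σT⁴/S.
4σT⁴ = 4·5.67×10⁻⁸·(128)⁴ = 60.88 W m⁻².
Hence α = 1 − 60.88/89.74 = 0.3216.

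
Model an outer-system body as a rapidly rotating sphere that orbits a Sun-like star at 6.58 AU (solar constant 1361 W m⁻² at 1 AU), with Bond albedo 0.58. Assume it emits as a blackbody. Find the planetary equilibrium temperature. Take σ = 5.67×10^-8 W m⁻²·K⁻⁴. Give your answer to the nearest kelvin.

87 K

Flux at the orbit: S = 1361/(6.58)² = 31.43 W m⁻².
Averaging over the sphere, the absorbed flux is S(1−α)/4 = 3.301 W m⁻².
Set σT⁴ = 3.301 → T = (3.301/σ)^(1/4) = 87.35 K.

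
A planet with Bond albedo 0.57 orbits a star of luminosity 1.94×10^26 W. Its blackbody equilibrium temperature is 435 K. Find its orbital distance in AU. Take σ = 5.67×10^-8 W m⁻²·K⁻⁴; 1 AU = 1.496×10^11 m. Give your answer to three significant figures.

0.191 AU

The flux needed for this T is 4σT⁴/(1−0.57) = 18890 W m⁻².
S = L/(4πd²) → d = √(L/4πS) = √(1.94×10^26/(4π·18890)) = 2.859×10^10 m = 0.1911 AU.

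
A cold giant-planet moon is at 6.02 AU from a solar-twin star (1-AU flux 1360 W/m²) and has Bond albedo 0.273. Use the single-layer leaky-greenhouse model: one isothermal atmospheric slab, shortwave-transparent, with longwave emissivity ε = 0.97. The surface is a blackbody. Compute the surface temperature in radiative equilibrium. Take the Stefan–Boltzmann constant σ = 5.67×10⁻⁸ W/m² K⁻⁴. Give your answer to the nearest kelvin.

124 K

By the inverse-square law, S = 1360/6.02² = 37.53 W/m².
Effective emission temperature (TOA balance): σT_e⁴ = S(1−α)/4 = 6.821 W/m² → T_e = 104.7 K.
For a single slab of emissivity ε, T_s⁴ = 2T_e⁴/(2−ε); thus T_s = 104.7·(1.942)^(1/4) = 123.6 K.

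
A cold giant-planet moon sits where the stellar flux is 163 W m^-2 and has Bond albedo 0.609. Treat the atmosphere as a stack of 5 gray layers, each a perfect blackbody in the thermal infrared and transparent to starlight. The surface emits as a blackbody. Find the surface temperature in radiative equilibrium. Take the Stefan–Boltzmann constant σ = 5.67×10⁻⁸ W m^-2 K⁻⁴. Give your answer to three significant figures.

The effective emission temperature is T_e = [S(1−α)/(4σ)]^¼ = 129.5 K.
Layer-by-layer balance gives σT_s⁴ = (N+1)σT_e⁴, so T_s = 6^¼·129.5 = 202.6 K.

203 kelvin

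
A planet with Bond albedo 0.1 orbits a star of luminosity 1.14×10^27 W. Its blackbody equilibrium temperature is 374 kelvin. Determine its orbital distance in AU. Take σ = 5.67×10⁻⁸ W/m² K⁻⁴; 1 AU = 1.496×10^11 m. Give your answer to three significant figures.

0.907 AU

Energy balance gives S = 4σT⁴/(1−α) = 4930 W/m².
From L = 4πd²S, d = √(1.14×10^27/(4π·4930)) = 1.356×10^11 m = 0.9067 AU.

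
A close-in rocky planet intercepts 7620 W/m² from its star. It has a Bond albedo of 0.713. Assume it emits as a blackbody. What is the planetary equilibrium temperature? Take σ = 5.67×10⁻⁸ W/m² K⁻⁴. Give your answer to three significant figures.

313 K

The planet absorbs (1−α)S over its disc πR² and re-emits over 4πR², so the mean absorbed flux is (1−0.713)·7620/4 = 546.7 W/m².
Balancing against σT⁴: T = (546.7/5.67×10⁻⁸)^(1/4) = 313.4 K.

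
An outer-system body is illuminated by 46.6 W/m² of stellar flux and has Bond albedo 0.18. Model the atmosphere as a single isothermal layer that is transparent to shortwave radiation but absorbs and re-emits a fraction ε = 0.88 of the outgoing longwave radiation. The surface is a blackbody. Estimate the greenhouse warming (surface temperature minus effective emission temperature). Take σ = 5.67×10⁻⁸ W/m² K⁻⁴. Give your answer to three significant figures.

The planet radiates to space at T_e = [S(1−α)/(4σ)]^(1/4) = 113.9 K.
For a single slab of emissivity ε, T_s⁴ = 2T_e⁴/(2−ε); thus T_s = 113.9·(1.786)^(1/4) = 131.7 K.
T_s − T_e = 131.7 − 113.9 = 17.77 K.

17.8 K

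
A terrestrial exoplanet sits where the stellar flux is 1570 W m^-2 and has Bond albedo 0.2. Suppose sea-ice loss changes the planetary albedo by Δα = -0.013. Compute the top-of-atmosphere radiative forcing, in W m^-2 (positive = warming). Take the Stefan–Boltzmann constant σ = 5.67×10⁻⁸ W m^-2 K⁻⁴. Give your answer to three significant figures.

5.10 W m^-2

ΔF = −(S/4)Δα = −(1570/4)×(-0.013) = 5.103 W m^-2.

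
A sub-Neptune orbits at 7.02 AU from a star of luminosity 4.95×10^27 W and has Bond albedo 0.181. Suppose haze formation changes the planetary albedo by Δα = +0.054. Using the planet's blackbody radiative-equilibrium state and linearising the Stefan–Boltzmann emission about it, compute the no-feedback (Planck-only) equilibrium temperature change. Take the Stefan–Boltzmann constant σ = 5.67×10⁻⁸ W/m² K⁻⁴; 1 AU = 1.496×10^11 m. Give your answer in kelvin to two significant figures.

-3.1 kelvin

Orbital distance: d = 7.02 AU = 1.050×10^12 m.
S = L/(4πd²) = 357.2 W/m².
Unperturbed T_e = [357.2·(1−0.181)/(4σ)]^¼ = 189.5 K.
TOA radiative forcing: ΔF = −S·Δα/4 = −357.2·(+0.054)/4 = -4.822 W/m².
The Planck feedback parameter is 4σT_e³ = 1.544 W/m²/K.
ΔT₀ = ΔF/λ_P = -4.822/1.544 = -3.12 K.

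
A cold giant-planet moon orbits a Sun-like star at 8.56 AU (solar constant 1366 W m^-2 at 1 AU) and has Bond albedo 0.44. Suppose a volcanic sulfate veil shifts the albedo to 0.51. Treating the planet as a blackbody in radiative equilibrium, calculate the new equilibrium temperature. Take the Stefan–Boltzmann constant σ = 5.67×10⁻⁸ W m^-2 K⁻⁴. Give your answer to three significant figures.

79.7 kelvin

Irradiance scales as 1/d², so S = 1366 W m^-2 × (1/8.56)² = 18.64 W m^-2.
T₂ = [S(1−α₂)/(4σ)]^(1/4) = [18.64·0.49/(4σ)]^(1/4) = 79.66 K.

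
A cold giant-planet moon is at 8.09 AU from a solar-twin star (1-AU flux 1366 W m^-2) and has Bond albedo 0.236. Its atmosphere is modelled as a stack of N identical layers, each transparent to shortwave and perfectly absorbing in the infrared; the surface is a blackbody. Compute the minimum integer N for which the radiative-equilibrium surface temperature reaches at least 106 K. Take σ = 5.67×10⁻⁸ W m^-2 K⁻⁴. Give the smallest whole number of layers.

1

Flux at the orbit: S = 1366/(8.09)² = 20.87 W m^-2.
Top-of-atmosphere balance: σT_e⁴ = S(1−α)/4 = 3.986 W m^-2 → T_e = 91.57 K.
T_s = (N+1)^(1/4)·T_e ≥ 106 K requires N+1 ≥ (T_s/T_e)⁴ = (106/91.57)⁴ = 1.796.
The minimum whole number is N = 1.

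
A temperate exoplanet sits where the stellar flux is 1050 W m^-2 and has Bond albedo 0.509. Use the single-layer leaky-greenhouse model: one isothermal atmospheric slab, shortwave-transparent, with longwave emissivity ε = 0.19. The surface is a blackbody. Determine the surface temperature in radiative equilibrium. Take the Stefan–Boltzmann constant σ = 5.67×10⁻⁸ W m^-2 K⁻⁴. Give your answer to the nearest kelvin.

Effective emission temperature (TOA balance): σT_e⁴ = S(1−α)/4 = 128.9 W m^-2 → T_e = 218.4 K.
The surface balance (absorbed SW + ε·downward IR = σT_s⁴) with T_a⁴ = T_s⁴/2 reduces to T_s = T_e·[2/(2−ε)]^¼ = 223.9 K.

224 K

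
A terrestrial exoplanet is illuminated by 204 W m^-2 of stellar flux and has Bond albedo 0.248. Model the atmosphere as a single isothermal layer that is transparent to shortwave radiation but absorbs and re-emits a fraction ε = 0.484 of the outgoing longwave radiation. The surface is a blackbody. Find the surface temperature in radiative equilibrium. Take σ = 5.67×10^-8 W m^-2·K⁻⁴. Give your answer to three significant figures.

173 K

At the top of the atmosphere, σT_e⁴ = S(1−α)/4 = 38.35 W m^-2, giving T_e = 161.3 K.
Surface balance with a leaky layer gives σT_s⁴ = σT_e⁴·2/(2−ε), so T_s = T_e·[2/(2−0.484)]^(1/4) = 172.8 K.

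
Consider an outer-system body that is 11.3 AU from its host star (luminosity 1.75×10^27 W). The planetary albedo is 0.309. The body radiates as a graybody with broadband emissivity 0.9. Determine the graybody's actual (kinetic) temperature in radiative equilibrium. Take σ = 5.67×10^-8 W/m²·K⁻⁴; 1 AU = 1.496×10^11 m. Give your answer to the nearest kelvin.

Orbital distance: d = 11.3 AU = 1.690×10^12 m.
S = L/(4πd²) = 48.73 W/m².
Averaging over the sphere, the absorbed flux is S(1−α)/4 = 8.418 W/m².
Equating to εσT⁴ with ε = 0.9: T = (8.418/0.9σ)^(1/4) = 113.3 K.

113 K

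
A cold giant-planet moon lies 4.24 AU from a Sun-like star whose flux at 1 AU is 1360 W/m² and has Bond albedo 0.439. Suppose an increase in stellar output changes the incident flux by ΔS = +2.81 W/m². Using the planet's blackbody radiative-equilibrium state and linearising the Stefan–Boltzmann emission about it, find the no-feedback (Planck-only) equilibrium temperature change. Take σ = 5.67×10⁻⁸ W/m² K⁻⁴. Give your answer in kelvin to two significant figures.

By the inverse-square law, S = 1360/4.24² = 75.65 W/m².
The baseline emission temperature is T_e = 117.0 K.
Only a fraction (1−α) is absorbed and it's spread over 4πR², so ΔF = (1−α)ΔS/4 = 0.3941 W/m².
The Planck feedback parameter is 4σT_e³ = 0.3629 W/m²/K.
Hence the no-feedback warming is ΔF/(4σT_e³) = 1.09 K.

1.1 kelvin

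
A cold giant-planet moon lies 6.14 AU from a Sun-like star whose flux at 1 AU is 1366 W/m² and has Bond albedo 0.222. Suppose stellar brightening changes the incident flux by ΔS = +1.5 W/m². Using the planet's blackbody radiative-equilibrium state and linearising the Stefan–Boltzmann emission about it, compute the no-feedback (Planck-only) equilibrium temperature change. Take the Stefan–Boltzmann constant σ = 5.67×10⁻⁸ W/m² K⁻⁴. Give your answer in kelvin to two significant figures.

1.1 K

Irradiance scales as 1/d², so S = 1366 W/m² × (1/6.14)² = 36.23 W/m².
The baseline emission temperature is T_e = 105.6 K.
Only a fraction (1−α) is absorbed and it's spread over 4πR², so ΔF = (1−α)ΔS/4 = 0.2918 W/m².
The Planck feedback parameter is 4σT_e³ = 0.2670 W/m²/K.
Hence the no-feedback warming is ΔF/(4σT_e³) = 1.09 K.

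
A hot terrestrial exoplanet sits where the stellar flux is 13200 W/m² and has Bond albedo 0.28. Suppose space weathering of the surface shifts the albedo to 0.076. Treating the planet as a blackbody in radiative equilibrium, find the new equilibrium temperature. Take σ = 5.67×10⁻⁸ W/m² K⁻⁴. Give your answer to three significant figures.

T₂ = [S(1−α₂)/(4σ)]^(1/4) = [13200·0.924/(4σ)]^(1/4) = 481.6 K.

482 K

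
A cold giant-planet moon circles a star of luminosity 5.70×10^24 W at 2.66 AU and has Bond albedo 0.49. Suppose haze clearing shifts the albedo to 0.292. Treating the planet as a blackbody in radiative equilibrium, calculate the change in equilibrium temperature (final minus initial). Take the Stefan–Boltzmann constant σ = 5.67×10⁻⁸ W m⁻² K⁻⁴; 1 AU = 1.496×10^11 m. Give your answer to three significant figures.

4.31 kelvin

Orbital distance: d = 2.66 AU = 3.979×10^11 m.
S = L/(4πd²) = 2.864 W m⁻².
With α = 0.49, T₁ = 50.38 K.
With α = 0.292, T₂ = 54.68 K.
ΔT = T₂ − T₁ = 4.306 K.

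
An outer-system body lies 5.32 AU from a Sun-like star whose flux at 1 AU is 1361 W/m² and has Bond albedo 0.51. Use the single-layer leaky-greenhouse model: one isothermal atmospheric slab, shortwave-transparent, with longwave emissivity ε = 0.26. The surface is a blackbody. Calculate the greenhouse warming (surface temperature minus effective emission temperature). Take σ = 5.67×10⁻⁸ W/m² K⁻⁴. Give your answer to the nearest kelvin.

4 kelvin

Irradiance scales as 1/d², so S = 1361 W/m² × (1/5.32)² = 48.09 W/m².
Effective emission temperature (TOA balance): σT_e⁴ = S(1−α)/4 = 5.891 W/m² → T_e = 101.0 K.
Surface balance with a leaky layer gives σT_s⁴ = σT_e⁴·2/(2−ε), so T_s = T_e·[2/(2−0.26)]^(1/4) = 104.5 K.
T_s − T_e = 104.5 − 101.0 = 3.577 K.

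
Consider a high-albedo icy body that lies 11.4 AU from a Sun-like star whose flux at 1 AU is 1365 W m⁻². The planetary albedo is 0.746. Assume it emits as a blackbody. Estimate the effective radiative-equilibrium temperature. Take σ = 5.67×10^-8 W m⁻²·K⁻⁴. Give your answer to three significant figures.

By the inverse-square law, S = 1365/11.4² = 10.50 W m⁻².
Absorbed flux (global mean): S(1−α)/4 = 10.50·0.254/4 = 0.6670 W m⁻².
Set σT⁴ = 0.6670 → T = (0.6670/σ)^(1/4) = 58.56 K.

58.6 K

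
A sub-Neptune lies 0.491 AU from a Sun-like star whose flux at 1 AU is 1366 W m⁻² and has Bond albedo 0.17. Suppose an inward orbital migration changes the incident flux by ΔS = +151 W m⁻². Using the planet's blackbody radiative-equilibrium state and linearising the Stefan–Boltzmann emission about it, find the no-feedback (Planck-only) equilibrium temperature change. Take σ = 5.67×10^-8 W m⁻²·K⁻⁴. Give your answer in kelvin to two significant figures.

2.5 K

Flux at the orbit: S = 1366/(0.491)² = 5666 W m⁻².
Reference equilibrium: T_e = [S(1−α)/(4σ)]^(1/4) = 379.5 K.
ΔF = Δ[S(1−α)]/4 = (1−0.17)·+151/4 = 31.33 W m⁻².
Planck response: λ_P = 4σT_e³ = 4·5.67×10⁻⁸·(379.5)³ = 12.39 W m⁻²/K.
ΔT₀ = ΔF/λ_P = 31.33/12.39 = 2.53 K.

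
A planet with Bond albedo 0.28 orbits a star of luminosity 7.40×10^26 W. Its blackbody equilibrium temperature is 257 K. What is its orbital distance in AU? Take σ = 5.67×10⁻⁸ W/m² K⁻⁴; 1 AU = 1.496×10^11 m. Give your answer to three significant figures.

Energy balance gives S = 4σT⁴/(1−α) = 1374 W/m².
From L = 4πd²S, d = √(7.40×10^26/(4π·1374)) = 2.070×10^11 m = 1.384 AU.

1.38 AU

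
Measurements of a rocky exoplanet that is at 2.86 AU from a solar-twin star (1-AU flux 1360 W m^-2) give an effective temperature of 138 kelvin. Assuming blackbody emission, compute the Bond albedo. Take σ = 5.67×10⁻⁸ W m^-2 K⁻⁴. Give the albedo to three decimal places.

By the inverse-square law, S = 1360/2.86² = 166.3 W m^-2.
From σT⁴ = S(1−α)/4 we invert for α: 1−α = 4σT⁴/S.
σT⁴ = 20.56 W m^-2, so 4σT⁴ = 82.25 W m^-2.
1−α = 82.25/166.3 = 0.4947, so α = 0.5053.

0.505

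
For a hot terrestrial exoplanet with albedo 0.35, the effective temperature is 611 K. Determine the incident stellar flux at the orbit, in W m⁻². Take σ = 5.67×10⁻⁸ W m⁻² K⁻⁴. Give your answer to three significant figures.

Invert the energy balance for S: S = 4σT⁴/(1−α).
The emitted flux is σT⁴ = 7902 W m⁻².
So S = 4×7902/(1−0.35) = 48630 W m⁻².

48600 W m⁻²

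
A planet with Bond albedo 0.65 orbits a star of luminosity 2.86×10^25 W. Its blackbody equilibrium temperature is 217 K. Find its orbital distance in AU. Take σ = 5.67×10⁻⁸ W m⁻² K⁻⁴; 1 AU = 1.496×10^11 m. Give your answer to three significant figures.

0.266 AU

Required flux: S = 4σT⁴/(1−α) = 1437 W m⁻².
Then d = [L/(4πS)]^(1/2) = 3.980×10^10 m, i.e. 0.2660 AU.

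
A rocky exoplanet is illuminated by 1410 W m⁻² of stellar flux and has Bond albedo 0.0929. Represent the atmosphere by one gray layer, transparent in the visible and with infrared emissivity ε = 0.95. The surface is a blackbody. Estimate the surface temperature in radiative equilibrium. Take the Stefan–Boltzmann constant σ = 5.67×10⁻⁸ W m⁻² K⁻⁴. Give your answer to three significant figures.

322 K

At the top of the atmosphere, σT_e⁴ = S(1−α)/4 = 319.8 W m⁻², giving T_e = 274.0 K.
The surface balance (absorbed SW + ε·downward IR = σT_s⁴) with T_a⁴ = T_s⁴/2 reduces to T_s = T_e·[2/(2−ε)]^¼ = 321.9 K.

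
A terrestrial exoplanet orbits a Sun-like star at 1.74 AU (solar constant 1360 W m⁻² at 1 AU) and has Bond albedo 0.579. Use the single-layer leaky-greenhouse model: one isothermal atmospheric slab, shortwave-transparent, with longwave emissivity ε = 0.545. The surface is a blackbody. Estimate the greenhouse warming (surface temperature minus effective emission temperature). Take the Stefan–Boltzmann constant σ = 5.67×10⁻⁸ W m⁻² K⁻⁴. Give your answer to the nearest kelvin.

Flux at the orbit: S = 1360/(1.74)² = 449.2 W m⁻².
Effective emission temperature (TOA balance): σT_e⁴ = S(1−α)/4 = 47.28 W m⁻² → T_e = 169.9 K.
Surface balance with a leaky layer gives σT_s⁴ = σT_e⁴·2/(2−ε), so T_s = T_e·[2/(2−0.545)]^(1/4) = 184.0 K.
The atmosphere warms the surface by 14.07 K.

14 K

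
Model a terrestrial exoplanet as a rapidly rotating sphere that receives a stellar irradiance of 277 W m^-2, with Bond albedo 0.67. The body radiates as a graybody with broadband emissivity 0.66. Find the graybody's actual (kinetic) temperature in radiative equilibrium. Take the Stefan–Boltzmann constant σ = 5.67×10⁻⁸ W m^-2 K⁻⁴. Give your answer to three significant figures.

157 K

The planet absorbs (1−α)S over its disc πR² and re-emits over 4πR², so the mean absorbed flux is (1−0.67)·277.0/4 = 22.85 W m^-2.
Radiative balance εσT⁴ = 22.85 gives T = [22.85/(0.66·σ)]^(1/4) = 157.2 K.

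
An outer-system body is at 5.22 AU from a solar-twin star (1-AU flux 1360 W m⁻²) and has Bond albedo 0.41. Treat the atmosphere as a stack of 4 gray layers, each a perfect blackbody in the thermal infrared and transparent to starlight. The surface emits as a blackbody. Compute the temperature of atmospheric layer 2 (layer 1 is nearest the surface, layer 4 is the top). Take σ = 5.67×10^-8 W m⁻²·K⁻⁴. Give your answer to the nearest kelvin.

140 K

Irradiance scales as 1/d², so S = 1360 W m⁻² × (1/5.22)² = 49.91 W m⁻².
Top-of-atmosphere balance: σT_e⁴ = S(1−α)/4 = 7.362 W m⁻² → T_e = 106.7 K.
The net upward flux σT_e⁴ is constant between every pair of levels, so T_k⁴ = (N+1−k)T_e⁴.
T_2 = (3)^(1/4)·106.7 = 140.5 K.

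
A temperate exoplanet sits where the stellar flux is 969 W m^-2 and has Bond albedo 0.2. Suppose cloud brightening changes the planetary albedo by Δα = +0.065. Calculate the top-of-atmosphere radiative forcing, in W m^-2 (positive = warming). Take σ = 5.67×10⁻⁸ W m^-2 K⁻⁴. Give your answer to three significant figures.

The change in absorbed flux is Δ[S(1−α)/4] = −SΔα/4 = -15.75 W m^-2.

-15.7 W m^-2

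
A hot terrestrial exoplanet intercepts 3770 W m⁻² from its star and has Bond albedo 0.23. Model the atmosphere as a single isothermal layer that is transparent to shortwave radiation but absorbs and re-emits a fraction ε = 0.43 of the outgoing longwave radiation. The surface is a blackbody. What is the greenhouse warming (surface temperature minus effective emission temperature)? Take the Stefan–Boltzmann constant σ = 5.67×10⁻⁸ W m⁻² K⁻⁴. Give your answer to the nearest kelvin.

21 K

Effective emission temperature (TOA balance): σT_e⁴ = S(1−α)/4 = 725.7 W m⁻² → T_e = 336.4 K.
For a single slab of emissivity ε, T_s⁴ = 2T_e⁴/(2−ε); thus T_s = 336.4·(1.274)^(1/4) = 357.3 K.
Greenhouse warming: T_s − T_e = 20.98 K.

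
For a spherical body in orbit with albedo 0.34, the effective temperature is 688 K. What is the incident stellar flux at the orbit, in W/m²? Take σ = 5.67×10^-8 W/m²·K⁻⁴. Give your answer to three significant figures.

77000 W/m²

From S(1−α)/4 = σT⁴: S = 4σT⁴/(1−α).
The emitted flux is σT⁴ = 12700 W/m².
S = 4·12700/0.66 = 76990 W/m².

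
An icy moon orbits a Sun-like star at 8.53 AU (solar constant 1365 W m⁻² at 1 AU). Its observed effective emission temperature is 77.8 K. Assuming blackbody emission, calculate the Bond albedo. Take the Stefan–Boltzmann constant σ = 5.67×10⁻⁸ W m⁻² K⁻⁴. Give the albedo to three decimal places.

0.557

Irradiance scales as 1/d², so S = 1365 W m⁻² × (1/8.53)² = 18.76 W m⁻².
Rearranging the radiative balance, α = 1 − 4σT⁴/S.
σT⁴ = 2.077 W m⁻², so 4σT⁴ = 8.309 W m⁻².
Hence α = 1 − 8.309/18.76 = 0.5571.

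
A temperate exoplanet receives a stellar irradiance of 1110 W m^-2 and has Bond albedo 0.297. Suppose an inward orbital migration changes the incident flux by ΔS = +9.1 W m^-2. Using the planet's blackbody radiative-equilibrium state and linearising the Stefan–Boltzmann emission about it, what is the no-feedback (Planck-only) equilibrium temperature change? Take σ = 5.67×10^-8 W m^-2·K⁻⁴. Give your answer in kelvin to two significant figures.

Reference equilibrium: T_e = [S(1−α)/(4σ)]^(1/4) = 242.2 K.
Only a fraction (1−α) is absorbed and it's spread over 4πR², so ΔF = (1−α)ΔS/4 = 1.599 W m^-2.
Planck response: λ_P = 4σT_e³ = 4·5.67×10⁻⁸·(242.2)³ = 3.222 W m^-2/K.
ΔT₀ = ΔF/λ_P = 1.599/3.222 = 0.496 K.

0.50 K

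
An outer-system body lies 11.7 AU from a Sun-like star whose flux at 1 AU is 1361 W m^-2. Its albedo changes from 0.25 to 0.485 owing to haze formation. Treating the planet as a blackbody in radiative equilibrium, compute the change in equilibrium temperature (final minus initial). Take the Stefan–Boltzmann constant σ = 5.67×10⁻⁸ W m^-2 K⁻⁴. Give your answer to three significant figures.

-6.79 K

Irradiance scales as 1/d², so S = 1361 W m^-2 × (1/11.7)² = 9.942 W m^-2.
Before: T₁ = [9.942·0.75/(4σ)]^(1/4) = 75.72 K.
After:  T₂ = [9.942·0.515/(4σ)]^(1/4) = 68.93 K.
Change: 68.93 − 75.72 = -6.792 K.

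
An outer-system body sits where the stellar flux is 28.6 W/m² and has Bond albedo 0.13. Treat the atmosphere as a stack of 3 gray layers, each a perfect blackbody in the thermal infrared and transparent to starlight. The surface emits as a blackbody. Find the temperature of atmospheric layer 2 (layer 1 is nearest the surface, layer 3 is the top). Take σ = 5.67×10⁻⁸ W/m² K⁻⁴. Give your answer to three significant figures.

The effective emission temperature is T_e = [S(1−α)/(4σ)]^¼ = 102.3 K.
In the N-layer model, layer k (counted from the surface) has T_k = (N+1−k)^(1/4)·T_e.
T_2 = (2)^(1/4)·102.3 = 121.7 K.

122 K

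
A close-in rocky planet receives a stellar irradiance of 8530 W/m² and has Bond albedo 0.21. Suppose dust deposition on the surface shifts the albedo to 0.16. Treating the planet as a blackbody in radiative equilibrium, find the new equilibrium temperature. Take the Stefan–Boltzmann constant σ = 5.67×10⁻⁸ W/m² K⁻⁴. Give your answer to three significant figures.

422 kelvin

New equilibrium: T₂ = [(1−0.16)·8530/(4σ)]^(1/4) = 421.6 K.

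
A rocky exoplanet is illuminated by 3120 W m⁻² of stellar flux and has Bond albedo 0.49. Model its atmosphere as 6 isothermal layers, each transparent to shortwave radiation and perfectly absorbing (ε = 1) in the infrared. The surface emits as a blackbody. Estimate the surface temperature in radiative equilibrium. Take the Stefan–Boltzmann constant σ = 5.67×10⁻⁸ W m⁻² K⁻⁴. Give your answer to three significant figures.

471 K

The effective emission temperature is T_e = [S(1−α)/(4σ)]^¼ = 289.4 K.
With N = 6 opaque layers, T_s = (N+1)^(1/4)·T_e = 7^(1/4)·289.4 = 470.8 K.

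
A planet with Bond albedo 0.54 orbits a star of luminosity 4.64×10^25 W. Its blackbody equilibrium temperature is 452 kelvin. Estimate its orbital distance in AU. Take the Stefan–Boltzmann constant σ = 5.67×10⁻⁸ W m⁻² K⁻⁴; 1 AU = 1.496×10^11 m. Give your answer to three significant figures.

Energy balance gives S = 4σT⁴/(1−α) = 20580 W m⁻².
Then d = [L/(4πS)]^(1/2) = 1.339×10^10 m, i.e. 0.08954 AU.

0.0895 AU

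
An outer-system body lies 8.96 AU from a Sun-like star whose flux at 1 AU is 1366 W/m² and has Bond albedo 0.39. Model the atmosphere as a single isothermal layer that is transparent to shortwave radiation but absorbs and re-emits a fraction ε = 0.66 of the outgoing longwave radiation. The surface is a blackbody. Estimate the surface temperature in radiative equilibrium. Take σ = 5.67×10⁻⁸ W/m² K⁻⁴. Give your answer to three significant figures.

By the inverse-square law, S = 1366/8.96² = 17.02 W/m².
The planet radiates to space at T_e = [S(1−α)/(4σ)]^(1/4) = 82.25 K.
For a single slab of emissivity ε, T_s⁴ = 2T_e⁴/(2−ε); thus T_s = 82.25·(1.493)^(1/4) = 90.91 K.

90.9 kelvin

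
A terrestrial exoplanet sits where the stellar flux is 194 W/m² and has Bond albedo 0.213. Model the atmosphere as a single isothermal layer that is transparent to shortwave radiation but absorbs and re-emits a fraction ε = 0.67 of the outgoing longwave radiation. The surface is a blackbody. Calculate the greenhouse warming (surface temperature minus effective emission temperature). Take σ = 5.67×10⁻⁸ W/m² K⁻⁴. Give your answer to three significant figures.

The planet radiates to space at T_e = [S(1−α)/(4σ)]^(1/4) = 161.1 K.
For a single slab of emissivity ε, T_s⁴ = 2T_e⁴/(2−ε); thus T_s = 161.1·(1.504)^(1/4) = 178.4 K.
T_s − T_e = 178.4 − 161.1 = 17.30 K.

17.3 K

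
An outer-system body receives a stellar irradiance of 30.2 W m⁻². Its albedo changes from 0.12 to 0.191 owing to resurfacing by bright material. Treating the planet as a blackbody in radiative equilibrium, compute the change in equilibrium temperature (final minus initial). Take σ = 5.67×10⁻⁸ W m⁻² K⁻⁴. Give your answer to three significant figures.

-2.17 K

Initial: T₁ = [S(1−0.12)/(4σ)]^(1/4) = 104.0 K.
After:  T₂ = [30.20·0.809/(4σ)]^(1/4) = 101.9 K.
Change: 101.9 − 104.0 = -2.165 K.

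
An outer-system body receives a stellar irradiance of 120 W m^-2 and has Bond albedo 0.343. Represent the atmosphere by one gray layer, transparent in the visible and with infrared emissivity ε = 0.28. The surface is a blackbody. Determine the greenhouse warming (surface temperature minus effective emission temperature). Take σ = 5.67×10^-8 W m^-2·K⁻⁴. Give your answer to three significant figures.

The planet radiates to space at T_e = [S(1−α)/(4σ)]^(1/4) = 136.5 K.
Surface balance with a leaky layer gives σT_s⁴ = σT_e⁴·2/(2−ε), so T_s = T_e·[2/(2−0.28)]^(1/4) = 141.8 K.
T_s − T_e = 141.8 − 136.5 = 5.247 K.

5.25 K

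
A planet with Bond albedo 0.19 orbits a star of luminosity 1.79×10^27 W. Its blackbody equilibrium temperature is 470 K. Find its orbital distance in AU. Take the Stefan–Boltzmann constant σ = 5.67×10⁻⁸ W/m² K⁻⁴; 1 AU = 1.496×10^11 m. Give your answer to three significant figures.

The flux needed for this T is 4σT⁴/(1−0.19) = 13660 W/m².
S = L/(4πd²) → d = √(L/4πS) = √(1.79×10^27/(4π·13660)) = 1.021×10^11 m = 0.6825 AU.

0.683 AU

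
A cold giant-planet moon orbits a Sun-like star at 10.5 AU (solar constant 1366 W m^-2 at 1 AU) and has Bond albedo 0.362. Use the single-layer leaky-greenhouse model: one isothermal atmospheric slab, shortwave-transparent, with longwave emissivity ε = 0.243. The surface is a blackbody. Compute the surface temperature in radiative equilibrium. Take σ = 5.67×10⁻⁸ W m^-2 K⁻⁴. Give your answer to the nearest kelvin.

Flux at the orbit: S = 1366/(10.5)² = 12.39 W m^-2.
At the top of the atmosphere, σT_e⁴ = S(1−α)/4 = 1.976 W m^-2, giving T_e = 76.84 K.
Surface balance with a leaky layer gives σT_s⁴ = σT_e⁴·2/(2−ε), so T_s = T_e·[2/(2−0.243)]^(1/4) = 79.36 K.

79 K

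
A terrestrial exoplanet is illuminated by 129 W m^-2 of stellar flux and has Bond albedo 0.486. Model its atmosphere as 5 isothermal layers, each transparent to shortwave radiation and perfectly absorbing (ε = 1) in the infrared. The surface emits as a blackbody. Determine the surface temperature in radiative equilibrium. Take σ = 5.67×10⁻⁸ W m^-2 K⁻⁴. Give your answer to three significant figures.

205 kelvin

Top-of-atmosphere balance: σT_e⁴ = S(1−α)/4 = 16.58 W m^-2 → T_e = 130.8 K.
With N = 5 opaque layers, T_s = (N+1)^(1/4)·T_e = 6^(1/4)·130.8 = 204.7 K.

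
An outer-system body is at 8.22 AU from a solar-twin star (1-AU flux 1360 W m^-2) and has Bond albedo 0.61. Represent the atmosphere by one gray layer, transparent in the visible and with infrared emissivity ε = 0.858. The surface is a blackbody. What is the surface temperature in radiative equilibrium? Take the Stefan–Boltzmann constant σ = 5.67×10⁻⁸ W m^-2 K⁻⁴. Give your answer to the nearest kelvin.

88 K

Irradiance scales as 1/d², so S = 1360 W m^-2 × (1/8.22)² = 20.13 W m^-2.
At the top of the atmosphere, σT_e⁴ = S(1−α)/4 = 1.962 W m^-2, giving T_e = 76.70 K.
The surface balance (absorbed SW + ε·downward IR = σT_s⁴) with T_a⁴ = T_s⁴/2 reduces to T_s = T_e·[2/(2−ε)]^¼ = 88.24 K.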